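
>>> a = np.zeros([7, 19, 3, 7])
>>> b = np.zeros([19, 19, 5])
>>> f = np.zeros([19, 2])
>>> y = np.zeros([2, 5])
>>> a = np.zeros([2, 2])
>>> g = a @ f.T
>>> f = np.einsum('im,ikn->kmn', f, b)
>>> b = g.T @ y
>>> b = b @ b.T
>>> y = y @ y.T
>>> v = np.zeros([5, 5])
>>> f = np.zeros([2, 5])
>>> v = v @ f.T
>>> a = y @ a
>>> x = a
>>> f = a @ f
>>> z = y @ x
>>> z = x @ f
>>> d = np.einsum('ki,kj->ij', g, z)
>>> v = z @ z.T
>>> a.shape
(2, 2)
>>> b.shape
(19, 19)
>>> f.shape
(2, 5)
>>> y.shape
(2, 2)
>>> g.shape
(2, 19)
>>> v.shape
(2, 2)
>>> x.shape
(2, 2)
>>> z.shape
(2, 5)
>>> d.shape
(19, 5)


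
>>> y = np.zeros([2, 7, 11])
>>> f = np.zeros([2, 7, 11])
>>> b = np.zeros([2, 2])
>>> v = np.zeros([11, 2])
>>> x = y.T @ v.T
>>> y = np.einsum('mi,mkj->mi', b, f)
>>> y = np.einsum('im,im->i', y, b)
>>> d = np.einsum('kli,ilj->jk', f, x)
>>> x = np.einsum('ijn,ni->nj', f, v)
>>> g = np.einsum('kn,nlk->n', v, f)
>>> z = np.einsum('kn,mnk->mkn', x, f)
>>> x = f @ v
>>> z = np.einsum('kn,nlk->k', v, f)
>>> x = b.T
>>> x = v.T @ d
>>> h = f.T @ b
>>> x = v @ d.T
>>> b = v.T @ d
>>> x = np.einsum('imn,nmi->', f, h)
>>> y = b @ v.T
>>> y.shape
(2, 11)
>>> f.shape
(2, 7, 11)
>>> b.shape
(2, 2)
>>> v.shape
(11, 2)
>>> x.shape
()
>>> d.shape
(11, 2)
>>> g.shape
(2,)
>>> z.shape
(11,)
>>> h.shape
(11, 7, 2)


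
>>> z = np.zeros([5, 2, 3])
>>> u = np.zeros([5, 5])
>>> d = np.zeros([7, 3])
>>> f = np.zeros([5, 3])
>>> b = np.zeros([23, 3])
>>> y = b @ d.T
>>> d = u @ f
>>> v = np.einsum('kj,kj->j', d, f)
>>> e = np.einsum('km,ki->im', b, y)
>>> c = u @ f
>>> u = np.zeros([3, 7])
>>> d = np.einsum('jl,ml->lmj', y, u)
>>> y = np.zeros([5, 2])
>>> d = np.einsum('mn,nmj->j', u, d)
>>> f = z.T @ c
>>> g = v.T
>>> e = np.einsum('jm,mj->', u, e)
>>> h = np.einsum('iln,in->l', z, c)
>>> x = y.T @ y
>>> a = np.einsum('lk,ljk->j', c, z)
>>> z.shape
(5, 2, 3)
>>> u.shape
(3, 7)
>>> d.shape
(23,)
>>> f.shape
(3, 2, 3)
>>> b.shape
(23, 3)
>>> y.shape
(5, 2)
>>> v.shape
(3,)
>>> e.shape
()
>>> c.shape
(5, 3)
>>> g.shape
(3,)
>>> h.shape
(2,)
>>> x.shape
(2, 2)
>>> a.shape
(2,)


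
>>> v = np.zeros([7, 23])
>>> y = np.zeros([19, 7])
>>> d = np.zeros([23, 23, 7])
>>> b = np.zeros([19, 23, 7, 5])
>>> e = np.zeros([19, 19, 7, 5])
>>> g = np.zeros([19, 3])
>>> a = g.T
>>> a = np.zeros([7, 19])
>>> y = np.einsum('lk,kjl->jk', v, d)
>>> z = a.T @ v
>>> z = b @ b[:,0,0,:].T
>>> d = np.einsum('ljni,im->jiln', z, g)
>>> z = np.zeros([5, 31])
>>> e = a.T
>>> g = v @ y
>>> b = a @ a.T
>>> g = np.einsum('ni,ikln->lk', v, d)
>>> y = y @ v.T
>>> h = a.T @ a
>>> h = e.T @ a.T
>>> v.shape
(7, 23)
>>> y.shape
(23, 7)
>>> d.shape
(23, 19, 19, 7)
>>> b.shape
(7, 7)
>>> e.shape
(19, 7)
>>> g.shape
(19, 19)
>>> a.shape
(7, 19)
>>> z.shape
(5, 31)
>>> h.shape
(7, 7)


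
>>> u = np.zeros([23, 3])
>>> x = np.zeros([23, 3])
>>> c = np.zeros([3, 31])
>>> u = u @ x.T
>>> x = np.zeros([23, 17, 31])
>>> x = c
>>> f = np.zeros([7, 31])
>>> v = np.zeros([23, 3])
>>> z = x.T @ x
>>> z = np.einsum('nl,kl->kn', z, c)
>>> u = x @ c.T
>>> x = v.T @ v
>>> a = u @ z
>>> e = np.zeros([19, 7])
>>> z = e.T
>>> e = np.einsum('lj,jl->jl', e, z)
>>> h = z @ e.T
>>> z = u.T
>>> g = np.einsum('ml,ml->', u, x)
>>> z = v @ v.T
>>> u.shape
(3, 3)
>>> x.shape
(3, 3)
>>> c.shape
(3, 31)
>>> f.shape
(7, 31)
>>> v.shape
(23, 3)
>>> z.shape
(23, 23)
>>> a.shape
(3, 31)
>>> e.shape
(7, 19)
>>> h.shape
(7, 7)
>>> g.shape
()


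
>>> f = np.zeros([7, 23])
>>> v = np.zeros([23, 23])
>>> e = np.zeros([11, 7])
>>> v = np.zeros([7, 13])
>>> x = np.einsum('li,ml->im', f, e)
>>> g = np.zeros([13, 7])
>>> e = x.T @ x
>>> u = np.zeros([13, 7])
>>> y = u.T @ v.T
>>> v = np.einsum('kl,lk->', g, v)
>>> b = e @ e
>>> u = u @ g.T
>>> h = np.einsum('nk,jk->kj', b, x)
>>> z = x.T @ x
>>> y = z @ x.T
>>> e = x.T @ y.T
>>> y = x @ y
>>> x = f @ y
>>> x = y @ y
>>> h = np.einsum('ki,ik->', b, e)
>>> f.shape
(7, 23)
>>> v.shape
()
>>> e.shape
(11, 11)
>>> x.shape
(23, 23)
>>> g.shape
(13, 7)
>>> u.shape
(13, 13)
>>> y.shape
(23, 23)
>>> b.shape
(11, 11)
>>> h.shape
()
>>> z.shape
(11, 11)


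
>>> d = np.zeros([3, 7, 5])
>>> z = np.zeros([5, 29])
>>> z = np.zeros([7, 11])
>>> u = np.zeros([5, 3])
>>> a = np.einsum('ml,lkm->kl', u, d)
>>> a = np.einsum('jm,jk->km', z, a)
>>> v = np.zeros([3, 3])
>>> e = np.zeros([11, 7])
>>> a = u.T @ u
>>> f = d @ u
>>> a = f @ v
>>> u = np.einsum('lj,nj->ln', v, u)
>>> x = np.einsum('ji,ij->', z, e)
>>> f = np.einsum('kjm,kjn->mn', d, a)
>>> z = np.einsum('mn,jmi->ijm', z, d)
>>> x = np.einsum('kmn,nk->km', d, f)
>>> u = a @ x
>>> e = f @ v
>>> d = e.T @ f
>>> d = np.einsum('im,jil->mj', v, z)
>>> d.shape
(3, 5)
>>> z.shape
(5, 3, 7)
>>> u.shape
(3, 7, 7)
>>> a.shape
(3, 7, 3)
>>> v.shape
(3, 3)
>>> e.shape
(5, 3)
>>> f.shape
(5, 3)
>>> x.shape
(3, 7)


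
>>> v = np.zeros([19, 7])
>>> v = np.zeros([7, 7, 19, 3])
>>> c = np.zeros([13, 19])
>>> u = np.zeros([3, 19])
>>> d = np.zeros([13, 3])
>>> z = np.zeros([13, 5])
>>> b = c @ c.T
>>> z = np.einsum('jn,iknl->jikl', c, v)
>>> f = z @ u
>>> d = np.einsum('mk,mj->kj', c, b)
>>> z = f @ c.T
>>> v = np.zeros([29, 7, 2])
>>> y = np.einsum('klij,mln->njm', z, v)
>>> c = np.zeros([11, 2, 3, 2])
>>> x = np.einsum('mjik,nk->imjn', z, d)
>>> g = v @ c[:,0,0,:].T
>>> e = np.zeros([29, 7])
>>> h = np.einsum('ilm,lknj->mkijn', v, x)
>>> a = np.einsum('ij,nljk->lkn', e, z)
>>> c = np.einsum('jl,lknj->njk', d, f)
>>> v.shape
(29, 7, 2)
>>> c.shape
(7, 19, 7)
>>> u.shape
(3, 19)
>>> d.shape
(19, 13)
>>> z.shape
(13, 7, 7, 13)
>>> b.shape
(13, 13)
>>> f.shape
(13, 7, 7, 19)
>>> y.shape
(2, 13, 29)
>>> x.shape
(7, 13, 7, 19)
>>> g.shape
(29, 7, 11)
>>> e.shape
(29, 7)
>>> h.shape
(2, 13, 29, 19, 7)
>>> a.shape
(7, 13, 13)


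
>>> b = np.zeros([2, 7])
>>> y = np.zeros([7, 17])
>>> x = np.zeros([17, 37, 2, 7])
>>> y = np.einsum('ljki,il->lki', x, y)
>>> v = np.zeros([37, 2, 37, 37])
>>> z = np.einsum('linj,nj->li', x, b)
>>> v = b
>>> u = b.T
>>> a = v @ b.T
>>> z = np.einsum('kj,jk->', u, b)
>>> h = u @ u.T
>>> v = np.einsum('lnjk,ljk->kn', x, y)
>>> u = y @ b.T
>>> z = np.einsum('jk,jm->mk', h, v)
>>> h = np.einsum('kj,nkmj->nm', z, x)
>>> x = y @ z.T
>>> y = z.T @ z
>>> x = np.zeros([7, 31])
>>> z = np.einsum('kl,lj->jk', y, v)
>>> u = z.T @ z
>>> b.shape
(2, 7)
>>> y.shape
(7, 7)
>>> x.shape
(7, 31)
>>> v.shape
(7, 37)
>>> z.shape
(37, 7)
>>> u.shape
(7, 7)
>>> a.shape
(2, 2)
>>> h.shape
(17, 2)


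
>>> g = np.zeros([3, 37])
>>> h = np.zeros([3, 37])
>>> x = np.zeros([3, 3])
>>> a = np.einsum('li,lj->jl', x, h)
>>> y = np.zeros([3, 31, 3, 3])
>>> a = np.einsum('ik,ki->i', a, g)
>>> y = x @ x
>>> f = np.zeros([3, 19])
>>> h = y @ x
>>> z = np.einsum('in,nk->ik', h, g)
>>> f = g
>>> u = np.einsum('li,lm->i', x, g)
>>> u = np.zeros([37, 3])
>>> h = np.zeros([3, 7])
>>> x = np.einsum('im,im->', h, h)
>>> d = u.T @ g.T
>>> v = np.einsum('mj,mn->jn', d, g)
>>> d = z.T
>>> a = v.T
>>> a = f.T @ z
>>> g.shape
(3, 37)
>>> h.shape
(3, 7)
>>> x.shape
()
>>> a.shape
(37, 37)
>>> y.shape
(3, 3)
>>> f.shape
(3, 37)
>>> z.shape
(3, 37)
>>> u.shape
(37, 3)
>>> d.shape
(37, 3)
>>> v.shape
(3, 37)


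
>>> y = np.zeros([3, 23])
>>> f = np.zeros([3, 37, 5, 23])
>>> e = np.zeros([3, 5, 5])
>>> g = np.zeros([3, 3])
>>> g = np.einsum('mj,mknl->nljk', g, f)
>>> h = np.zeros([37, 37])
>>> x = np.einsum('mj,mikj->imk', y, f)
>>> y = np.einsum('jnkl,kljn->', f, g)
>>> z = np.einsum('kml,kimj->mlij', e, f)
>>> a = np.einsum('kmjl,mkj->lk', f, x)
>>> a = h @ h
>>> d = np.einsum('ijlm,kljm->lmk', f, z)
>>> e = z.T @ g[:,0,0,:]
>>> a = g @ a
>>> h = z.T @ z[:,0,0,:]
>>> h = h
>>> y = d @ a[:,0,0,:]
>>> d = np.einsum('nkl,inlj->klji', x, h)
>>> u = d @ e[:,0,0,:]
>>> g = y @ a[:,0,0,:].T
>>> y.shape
(5, 23, 37)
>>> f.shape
(3, 37, 5, 23)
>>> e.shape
(23, 37, 5, 37)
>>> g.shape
(5, 23, 5)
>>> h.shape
(23, 37, 5, 23)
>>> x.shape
(37, 3, 5)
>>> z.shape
(5, 5, 37, 23)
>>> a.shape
(5, 23, 3, 37)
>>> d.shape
(3, 5, 23, 23)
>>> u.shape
(3, 5, 23, 37)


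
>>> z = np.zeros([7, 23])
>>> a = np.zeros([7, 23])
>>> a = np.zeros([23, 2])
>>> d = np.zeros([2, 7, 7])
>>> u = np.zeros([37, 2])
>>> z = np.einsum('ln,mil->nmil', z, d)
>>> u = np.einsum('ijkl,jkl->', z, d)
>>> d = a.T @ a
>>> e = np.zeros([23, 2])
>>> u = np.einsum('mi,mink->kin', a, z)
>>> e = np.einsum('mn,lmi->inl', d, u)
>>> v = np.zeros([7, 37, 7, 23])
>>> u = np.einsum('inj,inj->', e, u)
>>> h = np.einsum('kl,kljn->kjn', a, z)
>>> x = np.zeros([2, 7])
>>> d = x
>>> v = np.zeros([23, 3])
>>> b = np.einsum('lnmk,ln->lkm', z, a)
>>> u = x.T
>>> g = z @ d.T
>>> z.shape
(23, 2, 7, 7)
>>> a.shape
(23, 2)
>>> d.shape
(2, 7)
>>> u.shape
(7, 2)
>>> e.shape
(7, 2, 7)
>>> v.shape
(23, 3)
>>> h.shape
(23, 7, 7)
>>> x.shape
(2, 7)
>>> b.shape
(23, 7, 7)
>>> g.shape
(23, 2, 7, 2)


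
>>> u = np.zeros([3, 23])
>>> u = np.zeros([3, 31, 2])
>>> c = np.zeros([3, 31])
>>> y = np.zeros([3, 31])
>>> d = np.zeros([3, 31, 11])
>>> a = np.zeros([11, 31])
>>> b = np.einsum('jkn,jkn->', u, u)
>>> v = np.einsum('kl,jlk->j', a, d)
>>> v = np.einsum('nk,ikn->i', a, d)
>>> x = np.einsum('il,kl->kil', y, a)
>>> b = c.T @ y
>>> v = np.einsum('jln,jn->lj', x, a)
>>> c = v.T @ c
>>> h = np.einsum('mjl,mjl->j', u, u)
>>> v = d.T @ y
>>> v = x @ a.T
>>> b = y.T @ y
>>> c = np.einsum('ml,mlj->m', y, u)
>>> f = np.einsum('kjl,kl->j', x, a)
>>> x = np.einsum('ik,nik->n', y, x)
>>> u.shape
(3, 31, 2)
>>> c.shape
(3,)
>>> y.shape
(3, 31)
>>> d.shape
(3, 31, 11)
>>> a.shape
(11, 31)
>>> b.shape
(31, 31)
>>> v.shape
(11, 3, 11)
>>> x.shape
(11,)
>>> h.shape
(31,)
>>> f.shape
(3,)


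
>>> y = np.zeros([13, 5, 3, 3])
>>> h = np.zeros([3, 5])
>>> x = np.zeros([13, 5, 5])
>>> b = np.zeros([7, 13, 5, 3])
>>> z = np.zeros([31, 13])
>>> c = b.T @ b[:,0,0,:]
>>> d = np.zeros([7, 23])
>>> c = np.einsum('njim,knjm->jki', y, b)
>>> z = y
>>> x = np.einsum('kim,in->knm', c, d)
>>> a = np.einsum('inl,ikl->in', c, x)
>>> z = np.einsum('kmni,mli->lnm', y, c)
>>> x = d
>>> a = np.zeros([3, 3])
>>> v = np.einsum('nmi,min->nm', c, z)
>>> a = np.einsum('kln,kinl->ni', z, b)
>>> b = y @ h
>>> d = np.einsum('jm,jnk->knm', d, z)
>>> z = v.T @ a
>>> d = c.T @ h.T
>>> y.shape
(13, 5, 3, 3)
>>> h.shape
(3, 5)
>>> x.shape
(7, 23)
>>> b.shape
(13, 5, 3, 5)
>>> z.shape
(7, 13)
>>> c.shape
(5, 7, 3)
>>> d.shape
(3, 7, 3)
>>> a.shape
(5, 13)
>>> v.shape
(5, 7)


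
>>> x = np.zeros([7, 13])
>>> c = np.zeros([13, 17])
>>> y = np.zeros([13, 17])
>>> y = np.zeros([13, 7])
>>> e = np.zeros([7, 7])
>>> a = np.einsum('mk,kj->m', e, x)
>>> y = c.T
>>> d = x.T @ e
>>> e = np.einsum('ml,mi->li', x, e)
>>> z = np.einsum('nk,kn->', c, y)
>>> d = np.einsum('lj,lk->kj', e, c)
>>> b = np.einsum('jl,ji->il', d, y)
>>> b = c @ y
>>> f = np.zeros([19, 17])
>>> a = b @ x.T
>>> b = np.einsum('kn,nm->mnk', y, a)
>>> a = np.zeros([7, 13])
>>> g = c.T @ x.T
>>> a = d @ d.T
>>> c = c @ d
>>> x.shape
(7, 13)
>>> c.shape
(13, 7)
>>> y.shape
(17, 13)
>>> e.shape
(13, 7)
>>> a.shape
(17, 17)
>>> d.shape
(17, 7)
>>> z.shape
()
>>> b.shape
(7, 13, 17)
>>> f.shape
(19, 17)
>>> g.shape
(17, 7)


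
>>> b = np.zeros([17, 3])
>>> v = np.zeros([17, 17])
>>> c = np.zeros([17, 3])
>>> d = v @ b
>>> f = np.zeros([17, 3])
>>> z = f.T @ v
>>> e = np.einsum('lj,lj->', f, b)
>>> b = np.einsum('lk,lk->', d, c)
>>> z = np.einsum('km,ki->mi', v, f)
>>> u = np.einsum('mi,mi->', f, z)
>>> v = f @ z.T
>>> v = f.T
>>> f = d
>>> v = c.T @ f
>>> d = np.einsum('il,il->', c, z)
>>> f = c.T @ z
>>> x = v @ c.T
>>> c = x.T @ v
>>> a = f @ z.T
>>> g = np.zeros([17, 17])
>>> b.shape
()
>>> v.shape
(3, 3)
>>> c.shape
(17, 3)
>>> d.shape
()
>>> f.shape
(3, 3)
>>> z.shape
(17, 3)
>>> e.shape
()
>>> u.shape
()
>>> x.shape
(3, 17)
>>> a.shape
(3, 17)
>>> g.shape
(17, 17)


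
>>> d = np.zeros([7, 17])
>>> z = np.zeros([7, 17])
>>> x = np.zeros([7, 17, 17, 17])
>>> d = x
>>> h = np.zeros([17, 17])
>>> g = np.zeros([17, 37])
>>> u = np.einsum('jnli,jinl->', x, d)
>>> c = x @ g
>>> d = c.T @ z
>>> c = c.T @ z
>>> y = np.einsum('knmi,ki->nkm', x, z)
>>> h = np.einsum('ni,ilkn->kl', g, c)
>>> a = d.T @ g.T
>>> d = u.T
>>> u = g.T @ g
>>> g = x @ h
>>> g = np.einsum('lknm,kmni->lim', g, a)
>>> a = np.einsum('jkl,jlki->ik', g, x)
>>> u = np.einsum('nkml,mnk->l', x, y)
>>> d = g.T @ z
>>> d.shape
(17, 17, 17)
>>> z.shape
(7, 17)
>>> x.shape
(7, 17, 17, 17)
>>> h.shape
(17, 17)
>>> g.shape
(7, 17, 17)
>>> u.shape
(17,)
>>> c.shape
(37, 17, 17, 17)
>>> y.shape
(17, 7, 17)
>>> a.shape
(17, 17)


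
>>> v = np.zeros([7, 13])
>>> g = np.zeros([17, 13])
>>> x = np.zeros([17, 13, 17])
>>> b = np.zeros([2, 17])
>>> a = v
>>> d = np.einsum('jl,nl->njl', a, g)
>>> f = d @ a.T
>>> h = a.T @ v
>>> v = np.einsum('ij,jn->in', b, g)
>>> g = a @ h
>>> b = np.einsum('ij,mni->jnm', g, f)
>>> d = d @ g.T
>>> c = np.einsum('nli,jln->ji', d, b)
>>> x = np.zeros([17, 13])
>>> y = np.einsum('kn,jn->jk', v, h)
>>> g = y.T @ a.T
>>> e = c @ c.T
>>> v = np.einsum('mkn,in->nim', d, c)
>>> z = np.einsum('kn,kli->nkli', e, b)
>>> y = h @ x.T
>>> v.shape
(7, 13, 17)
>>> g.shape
(2, 7)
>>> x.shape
(17, 13)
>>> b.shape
(13, 7, 17)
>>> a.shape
(7, 13)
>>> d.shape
(17, 7, 7)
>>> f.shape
(17, 7, 7)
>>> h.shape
(13, 13)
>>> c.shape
(13, 7)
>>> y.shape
(13, 17)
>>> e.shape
(13, 13)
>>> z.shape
(13, 13, 7, 17)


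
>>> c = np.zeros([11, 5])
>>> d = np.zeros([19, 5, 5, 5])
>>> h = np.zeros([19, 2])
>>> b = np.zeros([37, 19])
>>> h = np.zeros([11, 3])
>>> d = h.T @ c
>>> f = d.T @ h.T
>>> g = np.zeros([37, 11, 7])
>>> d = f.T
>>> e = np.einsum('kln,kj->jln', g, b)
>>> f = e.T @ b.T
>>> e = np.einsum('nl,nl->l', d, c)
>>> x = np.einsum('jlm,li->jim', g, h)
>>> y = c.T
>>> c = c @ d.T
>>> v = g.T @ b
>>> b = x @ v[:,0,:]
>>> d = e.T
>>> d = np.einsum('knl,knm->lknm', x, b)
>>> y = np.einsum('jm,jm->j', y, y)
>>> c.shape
(11, 11)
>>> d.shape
(7, 37, 3, 19)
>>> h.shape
(11, 3)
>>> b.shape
(37, 3, 19)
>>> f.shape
(7, 11, 37)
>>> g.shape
(37, 11, 7)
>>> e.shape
(5,)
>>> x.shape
(37, 3, 7)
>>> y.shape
(5,)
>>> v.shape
(7, 11, 19)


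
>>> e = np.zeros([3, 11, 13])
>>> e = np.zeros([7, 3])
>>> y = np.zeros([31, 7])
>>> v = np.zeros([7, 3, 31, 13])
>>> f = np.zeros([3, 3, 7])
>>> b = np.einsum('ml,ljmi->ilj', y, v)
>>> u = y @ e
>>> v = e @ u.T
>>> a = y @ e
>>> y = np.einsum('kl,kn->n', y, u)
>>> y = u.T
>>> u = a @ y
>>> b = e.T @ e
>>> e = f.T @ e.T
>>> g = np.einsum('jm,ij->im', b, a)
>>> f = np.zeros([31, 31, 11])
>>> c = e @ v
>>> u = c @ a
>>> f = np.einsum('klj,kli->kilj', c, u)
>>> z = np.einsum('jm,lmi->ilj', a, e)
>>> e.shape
(7, 3, 7)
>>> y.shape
(3, 31)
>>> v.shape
(7, 31)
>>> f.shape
(7, 3, 3, 31)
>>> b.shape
(3, 3)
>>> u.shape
(7, 3, 3)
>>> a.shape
(31, 3)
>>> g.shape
(31, 3)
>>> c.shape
(7, 3, 31)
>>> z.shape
(7, 7, 31)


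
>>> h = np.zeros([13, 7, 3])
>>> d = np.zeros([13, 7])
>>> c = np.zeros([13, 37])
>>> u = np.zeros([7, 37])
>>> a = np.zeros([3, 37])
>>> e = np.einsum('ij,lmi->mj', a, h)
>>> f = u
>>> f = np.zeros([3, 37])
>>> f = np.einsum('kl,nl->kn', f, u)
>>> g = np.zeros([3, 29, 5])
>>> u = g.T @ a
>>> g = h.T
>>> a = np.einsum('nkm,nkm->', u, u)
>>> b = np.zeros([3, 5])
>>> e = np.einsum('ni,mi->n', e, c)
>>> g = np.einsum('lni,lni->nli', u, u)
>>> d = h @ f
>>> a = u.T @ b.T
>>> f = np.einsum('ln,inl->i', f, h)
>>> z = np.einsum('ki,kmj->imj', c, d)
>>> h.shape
(13, 7, 3)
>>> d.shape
(13, 7, 7)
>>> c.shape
(13, 37)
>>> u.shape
(5, 29, 37)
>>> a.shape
(37, 29, 3)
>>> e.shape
(7,)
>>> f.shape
(13,)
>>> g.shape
(29, 5, 37)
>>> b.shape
(3, 5)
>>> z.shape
(37, 7, 7)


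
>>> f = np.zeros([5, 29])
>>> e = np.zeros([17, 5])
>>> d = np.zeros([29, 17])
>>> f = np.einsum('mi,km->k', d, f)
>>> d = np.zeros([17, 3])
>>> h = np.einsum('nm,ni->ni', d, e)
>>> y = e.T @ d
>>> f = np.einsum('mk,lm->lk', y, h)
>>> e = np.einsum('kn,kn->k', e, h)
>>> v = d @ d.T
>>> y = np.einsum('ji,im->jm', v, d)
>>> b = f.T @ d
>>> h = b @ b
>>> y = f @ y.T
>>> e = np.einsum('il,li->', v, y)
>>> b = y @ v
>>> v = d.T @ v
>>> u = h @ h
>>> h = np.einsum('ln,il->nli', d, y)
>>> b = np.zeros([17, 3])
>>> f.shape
(17, 3)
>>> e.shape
()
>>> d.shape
(17, 3)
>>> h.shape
(3, 17, 17)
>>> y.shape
(17, 17)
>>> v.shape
(3, 17)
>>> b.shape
(17, 3)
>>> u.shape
(3, 3)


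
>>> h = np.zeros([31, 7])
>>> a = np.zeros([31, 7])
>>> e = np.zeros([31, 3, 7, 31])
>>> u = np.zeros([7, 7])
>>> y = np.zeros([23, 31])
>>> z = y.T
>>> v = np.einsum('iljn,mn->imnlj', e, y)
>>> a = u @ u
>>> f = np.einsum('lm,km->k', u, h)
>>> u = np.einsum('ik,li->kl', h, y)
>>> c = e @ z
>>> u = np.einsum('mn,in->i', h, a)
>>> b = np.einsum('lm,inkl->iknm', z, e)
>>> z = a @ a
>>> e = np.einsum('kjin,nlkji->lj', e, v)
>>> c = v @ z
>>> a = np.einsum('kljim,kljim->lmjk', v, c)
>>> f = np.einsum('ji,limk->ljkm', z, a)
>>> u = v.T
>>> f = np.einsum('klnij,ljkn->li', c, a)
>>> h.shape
(31, 7)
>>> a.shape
(23, 7, 31, 31)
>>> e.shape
(23, 3)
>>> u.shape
(7, 3, 31, 23, 31)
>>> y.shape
(23, 31)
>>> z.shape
(7, 7)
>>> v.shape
(31, 23, 31, 3, 7)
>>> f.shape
(23, 3)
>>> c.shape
(31, 23, 31, 3, 7)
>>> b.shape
(31, 7, 3, 23)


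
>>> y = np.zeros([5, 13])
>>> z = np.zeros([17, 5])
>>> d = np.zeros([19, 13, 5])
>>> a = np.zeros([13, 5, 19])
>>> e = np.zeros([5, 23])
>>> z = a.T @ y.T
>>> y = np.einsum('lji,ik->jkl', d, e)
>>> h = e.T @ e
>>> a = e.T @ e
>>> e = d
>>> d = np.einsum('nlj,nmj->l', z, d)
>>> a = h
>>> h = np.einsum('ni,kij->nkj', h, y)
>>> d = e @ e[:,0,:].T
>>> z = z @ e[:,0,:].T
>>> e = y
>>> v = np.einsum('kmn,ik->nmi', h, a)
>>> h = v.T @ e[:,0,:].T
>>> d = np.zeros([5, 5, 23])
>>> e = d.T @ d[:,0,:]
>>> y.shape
(13, 23, 19)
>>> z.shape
(19, 5, 19)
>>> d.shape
(5, 5, 23)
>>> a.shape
(23, 23)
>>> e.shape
(23, 5, 23)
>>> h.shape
(23, 13, 13)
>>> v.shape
(19, 13, 23)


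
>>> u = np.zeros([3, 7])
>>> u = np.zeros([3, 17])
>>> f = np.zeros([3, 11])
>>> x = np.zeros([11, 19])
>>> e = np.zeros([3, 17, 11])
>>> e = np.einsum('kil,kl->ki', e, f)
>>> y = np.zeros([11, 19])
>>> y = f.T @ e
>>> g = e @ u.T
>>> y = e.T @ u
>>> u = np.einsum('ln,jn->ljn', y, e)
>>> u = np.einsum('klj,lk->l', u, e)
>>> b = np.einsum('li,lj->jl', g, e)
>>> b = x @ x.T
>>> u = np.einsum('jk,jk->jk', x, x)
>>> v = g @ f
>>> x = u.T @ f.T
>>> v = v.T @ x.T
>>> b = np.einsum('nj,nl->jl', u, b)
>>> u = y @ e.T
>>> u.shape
(17, 3)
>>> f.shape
(3, 11)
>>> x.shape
(19, 3)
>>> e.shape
(3, 17)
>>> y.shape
(17, 17)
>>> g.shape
(3, 3)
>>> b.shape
(19, 11)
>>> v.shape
(11, 19)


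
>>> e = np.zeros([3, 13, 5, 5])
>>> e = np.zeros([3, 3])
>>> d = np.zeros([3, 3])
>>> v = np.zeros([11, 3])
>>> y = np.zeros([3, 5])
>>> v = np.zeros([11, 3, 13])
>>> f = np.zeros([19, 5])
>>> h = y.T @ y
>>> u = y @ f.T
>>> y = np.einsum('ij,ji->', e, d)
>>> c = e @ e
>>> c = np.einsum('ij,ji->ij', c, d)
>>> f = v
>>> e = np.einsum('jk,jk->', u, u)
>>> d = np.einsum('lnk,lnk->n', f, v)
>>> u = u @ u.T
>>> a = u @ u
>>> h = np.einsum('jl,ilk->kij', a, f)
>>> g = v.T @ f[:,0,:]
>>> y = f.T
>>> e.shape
()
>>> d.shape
(3,)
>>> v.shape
(11, 3, 13)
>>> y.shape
(13, 3, 11)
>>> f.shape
(11, 3, 13)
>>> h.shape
(13, 11, 3)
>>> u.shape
(3, 3)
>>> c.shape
(3, 3)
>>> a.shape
(3, 3)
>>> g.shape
(13, 3, 13)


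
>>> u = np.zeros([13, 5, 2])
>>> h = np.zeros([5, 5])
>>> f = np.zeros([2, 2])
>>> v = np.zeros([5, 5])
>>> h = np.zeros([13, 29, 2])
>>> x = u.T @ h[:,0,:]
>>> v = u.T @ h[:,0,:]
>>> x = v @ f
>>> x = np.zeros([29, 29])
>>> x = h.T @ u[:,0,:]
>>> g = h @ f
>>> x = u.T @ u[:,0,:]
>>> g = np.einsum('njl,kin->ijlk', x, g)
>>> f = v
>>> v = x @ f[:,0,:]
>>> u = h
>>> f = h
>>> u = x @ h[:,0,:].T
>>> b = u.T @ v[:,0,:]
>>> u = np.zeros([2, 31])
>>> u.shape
(2, 31)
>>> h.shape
(13, 29, 2)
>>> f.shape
(13, 29, 2)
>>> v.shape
(2, 5, 2)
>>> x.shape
(2, 5, 2)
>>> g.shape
(29, 5, 2, 13)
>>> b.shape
(13, 5, 2)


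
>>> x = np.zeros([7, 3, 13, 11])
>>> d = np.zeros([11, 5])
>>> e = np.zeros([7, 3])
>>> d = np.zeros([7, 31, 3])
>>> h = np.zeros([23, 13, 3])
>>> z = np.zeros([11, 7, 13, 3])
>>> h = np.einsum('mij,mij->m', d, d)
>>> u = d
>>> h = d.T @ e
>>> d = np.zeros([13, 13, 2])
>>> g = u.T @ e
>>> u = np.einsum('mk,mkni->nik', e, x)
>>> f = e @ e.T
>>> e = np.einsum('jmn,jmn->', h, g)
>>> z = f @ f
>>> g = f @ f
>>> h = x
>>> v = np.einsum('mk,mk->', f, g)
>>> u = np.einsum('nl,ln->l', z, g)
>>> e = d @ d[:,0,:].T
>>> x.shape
(7, 3, 13, 11)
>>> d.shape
(13, 13, 2)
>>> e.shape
(13, 13, 13)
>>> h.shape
(7, 3, 13, 11)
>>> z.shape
(7, 7)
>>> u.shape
(7,)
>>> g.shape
(7, 7)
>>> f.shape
(7, 7)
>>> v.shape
()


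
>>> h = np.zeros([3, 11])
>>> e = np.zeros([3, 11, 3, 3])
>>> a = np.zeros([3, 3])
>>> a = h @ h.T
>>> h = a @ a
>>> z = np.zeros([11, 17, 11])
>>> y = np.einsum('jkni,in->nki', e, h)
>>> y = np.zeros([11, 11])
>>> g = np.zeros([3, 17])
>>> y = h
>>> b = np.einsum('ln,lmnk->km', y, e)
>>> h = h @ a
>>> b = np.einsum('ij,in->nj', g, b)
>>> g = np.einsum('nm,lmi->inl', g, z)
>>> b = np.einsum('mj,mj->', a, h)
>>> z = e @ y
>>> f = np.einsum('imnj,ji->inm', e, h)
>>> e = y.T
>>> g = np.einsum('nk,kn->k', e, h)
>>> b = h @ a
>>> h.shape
(3, 3)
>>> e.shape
(3, 3)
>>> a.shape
(3, 3)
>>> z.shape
(3, 11, 3, 3)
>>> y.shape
(3, 3)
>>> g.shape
(3,)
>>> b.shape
(3, 3)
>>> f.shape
(3, 3, 11)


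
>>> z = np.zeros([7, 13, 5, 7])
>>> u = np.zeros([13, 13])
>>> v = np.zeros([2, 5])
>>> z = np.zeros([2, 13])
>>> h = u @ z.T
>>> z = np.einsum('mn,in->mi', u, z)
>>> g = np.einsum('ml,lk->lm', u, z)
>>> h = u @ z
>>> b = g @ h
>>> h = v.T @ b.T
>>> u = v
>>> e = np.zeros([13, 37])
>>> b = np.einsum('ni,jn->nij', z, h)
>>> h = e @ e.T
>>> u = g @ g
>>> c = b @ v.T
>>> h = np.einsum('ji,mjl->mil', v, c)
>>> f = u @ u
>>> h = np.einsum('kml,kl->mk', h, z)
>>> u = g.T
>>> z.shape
(13, 2)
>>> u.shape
(13, 13)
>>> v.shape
(2, 5)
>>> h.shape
(5, 13)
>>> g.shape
(13, 13)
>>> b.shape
(13, 2, 5)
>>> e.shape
(13, 37)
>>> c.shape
(13, 2, 2)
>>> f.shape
(13, 13)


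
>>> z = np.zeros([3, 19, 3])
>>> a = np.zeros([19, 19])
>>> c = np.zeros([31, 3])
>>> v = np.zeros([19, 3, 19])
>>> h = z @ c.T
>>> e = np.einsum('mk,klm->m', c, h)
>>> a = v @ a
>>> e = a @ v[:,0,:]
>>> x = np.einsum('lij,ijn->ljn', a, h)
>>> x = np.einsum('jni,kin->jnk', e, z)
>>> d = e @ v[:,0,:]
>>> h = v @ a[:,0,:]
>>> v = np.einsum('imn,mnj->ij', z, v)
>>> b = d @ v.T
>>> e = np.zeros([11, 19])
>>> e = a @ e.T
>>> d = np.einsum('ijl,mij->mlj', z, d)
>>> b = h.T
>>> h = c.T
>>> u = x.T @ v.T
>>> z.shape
(3, 19, 3)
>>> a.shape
(19, 3, 19)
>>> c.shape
(31, 3)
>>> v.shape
(3, 19)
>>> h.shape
(3, 31)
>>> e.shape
(19, 3, 11)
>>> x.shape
(19, 3, 3)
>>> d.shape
(19, 3, 19)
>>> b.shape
(19, 3, 19)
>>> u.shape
(3, 3, 3)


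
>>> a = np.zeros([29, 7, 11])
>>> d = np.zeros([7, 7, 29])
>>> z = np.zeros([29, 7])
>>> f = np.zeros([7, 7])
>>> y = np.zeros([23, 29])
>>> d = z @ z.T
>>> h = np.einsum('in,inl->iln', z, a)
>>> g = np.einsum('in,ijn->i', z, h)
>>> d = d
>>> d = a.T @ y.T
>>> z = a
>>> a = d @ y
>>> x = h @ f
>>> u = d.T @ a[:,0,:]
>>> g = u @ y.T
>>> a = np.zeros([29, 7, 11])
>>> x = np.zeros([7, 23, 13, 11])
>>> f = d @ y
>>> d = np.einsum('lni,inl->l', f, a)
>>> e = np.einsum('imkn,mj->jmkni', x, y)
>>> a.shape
(29, 7, 11)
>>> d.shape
(11,)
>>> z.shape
(29, 7, 11)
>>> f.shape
(11, 7, 29)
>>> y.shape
(23, 29)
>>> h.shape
(29, 11, 7)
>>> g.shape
(23, 7, 23)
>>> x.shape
(7, 23, 13, 11)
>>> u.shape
(23, 7, 29)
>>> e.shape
(29, 23, 13, 11, 7)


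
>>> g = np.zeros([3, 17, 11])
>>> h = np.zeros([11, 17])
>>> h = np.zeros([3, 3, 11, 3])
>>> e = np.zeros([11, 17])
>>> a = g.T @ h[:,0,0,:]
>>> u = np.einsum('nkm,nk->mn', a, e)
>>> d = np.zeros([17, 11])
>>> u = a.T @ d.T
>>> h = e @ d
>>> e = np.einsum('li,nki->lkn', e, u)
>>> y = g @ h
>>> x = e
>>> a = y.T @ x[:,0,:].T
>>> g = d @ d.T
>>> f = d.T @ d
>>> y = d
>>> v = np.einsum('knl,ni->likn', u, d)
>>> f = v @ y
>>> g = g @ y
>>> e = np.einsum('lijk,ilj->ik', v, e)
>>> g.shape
(17, 11)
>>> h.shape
(11, 11)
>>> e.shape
(11, 17)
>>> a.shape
(11, 17, 11)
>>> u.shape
(3, 17, 17)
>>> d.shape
(17, 11)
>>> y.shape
(17, 11)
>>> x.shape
(11, 17, 3)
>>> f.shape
(17, 11, 3, 11)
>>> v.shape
(17, 11, 3, 17)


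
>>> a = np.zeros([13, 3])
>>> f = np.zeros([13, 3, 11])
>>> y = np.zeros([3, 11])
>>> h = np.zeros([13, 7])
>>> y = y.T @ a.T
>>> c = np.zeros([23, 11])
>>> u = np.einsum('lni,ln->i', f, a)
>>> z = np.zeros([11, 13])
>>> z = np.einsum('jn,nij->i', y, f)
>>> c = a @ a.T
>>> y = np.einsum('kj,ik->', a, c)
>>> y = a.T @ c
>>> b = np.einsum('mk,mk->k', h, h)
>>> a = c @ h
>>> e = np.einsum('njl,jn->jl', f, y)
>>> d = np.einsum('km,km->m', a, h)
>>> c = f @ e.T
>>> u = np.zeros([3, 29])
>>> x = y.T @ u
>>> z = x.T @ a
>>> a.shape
(13, 7)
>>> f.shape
(13, 3, 11)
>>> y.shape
(3, 13)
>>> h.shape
(13, 7)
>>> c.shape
(13, 3, 3)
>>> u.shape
(3, 29)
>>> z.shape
(29, 7)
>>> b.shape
(7,)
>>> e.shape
(3, 11)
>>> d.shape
(7,)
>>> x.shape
(13, 29)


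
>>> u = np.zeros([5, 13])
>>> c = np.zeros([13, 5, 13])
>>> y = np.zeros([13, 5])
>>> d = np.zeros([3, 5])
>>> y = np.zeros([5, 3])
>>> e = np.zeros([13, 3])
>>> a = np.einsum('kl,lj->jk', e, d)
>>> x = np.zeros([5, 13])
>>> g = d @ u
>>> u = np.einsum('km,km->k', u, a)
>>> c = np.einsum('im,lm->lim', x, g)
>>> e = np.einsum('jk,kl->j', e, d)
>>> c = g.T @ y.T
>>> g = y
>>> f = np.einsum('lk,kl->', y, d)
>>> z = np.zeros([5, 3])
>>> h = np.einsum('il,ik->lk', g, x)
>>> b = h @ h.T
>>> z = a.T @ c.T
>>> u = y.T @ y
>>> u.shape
(3, 3)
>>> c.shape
(13, 5)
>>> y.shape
(5, 3)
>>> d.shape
(3, 5)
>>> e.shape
(13,)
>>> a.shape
(5, 13)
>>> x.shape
(5, 13)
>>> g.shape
(5, 3)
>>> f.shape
()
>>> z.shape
(13, 13)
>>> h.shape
(3, 13)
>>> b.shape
(3, 3)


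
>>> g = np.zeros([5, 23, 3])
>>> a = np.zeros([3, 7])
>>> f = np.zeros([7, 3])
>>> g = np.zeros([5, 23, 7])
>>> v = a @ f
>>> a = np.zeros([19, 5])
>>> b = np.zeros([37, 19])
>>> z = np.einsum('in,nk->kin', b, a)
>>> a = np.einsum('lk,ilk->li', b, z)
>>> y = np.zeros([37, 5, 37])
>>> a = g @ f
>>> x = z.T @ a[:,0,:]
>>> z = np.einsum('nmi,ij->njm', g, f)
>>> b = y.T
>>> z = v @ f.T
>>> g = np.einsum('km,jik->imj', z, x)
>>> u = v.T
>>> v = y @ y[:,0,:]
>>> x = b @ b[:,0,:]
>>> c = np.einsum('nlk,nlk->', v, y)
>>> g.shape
(37, 7, 19)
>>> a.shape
(5, 23, 3)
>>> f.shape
(7, 3)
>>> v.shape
(37, 5, 37)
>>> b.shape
(37, 5, 37)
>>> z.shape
(3, 7)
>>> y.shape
(37, 5, 37)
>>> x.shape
(37, 5, 37)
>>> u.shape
(3, 3)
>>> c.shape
()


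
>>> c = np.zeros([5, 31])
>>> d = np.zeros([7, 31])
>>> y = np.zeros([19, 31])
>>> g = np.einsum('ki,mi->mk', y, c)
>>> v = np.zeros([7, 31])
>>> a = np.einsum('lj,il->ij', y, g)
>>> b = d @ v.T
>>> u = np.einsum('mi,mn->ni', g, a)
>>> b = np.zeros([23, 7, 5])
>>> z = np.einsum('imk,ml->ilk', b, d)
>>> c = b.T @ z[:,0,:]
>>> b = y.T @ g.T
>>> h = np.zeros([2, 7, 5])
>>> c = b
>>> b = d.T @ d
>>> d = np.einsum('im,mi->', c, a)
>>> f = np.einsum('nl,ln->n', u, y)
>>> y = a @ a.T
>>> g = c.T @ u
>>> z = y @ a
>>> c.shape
(31, 5)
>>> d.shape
()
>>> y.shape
(5, 5)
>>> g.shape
(5, 19)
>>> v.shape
(7, 31)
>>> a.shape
(5, 31)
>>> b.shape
(31, 31)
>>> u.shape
(31, 19)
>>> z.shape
(5, 31)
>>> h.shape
(2, 7, 5)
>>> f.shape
(31,)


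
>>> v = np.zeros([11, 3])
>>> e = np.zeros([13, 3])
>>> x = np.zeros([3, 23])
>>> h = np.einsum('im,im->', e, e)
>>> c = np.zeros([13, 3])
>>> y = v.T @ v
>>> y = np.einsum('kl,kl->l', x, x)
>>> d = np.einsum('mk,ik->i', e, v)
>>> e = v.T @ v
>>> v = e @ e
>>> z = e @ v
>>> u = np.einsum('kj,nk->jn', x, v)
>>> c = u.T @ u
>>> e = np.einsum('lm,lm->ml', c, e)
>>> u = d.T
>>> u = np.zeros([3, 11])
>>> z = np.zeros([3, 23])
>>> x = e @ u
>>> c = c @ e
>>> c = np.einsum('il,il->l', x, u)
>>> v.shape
(3, 3)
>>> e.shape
(3, 3)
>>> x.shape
(3, 11)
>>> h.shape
()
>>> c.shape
(11,)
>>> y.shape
(23,)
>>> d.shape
(11,)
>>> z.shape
(3, 23)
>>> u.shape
(3, 11)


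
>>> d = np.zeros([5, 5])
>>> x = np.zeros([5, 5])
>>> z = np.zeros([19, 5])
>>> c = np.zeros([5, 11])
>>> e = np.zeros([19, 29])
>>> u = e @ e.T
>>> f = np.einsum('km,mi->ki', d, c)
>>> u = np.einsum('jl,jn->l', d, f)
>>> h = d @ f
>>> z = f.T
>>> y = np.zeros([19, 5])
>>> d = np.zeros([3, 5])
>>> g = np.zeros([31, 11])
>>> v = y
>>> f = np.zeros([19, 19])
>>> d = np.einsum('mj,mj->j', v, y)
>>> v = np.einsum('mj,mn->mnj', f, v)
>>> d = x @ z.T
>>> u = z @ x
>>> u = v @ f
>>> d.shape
(5, 11)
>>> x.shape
(5, 5)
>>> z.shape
(11, 5)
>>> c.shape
(5, 11)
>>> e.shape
(19, 29)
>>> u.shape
(19, 5, 19)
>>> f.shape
(19, 19)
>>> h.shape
(5, 11)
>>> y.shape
(19, 5)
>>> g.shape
(31, 11)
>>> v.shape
(19, 5, 19)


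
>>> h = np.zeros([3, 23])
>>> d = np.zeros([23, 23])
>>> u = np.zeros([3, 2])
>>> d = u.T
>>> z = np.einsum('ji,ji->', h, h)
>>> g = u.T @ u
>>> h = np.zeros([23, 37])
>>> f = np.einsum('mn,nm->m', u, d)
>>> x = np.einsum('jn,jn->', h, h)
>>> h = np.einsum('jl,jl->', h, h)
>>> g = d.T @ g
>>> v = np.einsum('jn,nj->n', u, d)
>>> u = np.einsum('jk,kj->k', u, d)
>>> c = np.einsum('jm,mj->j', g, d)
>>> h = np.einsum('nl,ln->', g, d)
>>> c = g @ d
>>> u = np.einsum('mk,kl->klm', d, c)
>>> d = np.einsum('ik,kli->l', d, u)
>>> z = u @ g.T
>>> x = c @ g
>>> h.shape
()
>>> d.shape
(3,)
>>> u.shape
(3, 3, 2)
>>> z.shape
(3, 3, 3)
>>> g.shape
(3, 2)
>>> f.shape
(3,)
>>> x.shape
(3, 2)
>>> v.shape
(2,)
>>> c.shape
(3, 3)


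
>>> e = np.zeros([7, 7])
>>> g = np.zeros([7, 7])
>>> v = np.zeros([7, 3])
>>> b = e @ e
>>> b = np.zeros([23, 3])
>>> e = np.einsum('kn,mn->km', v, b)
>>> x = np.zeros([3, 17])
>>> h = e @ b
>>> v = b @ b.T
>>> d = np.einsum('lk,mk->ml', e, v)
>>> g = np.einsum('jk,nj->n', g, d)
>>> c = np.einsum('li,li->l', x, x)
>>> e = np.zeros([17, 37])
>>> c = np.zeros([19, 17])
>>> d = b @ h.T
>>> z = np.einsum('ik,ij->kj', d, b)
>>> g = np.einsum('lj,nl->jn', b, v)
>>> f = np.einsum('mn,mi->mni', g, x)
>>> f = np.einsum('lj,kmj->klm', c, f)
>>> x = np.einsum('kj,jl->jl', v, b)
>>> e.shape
(17, 37)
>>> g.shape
(3, 23)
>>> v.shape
(23, 23)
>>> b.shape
(23, 3)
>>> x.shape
(23, 3)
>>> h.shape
(7, 3)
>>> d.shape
(23, 7)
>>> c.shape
(19, 17)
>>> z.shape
(7, 3)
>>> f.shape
(3, 19, 23)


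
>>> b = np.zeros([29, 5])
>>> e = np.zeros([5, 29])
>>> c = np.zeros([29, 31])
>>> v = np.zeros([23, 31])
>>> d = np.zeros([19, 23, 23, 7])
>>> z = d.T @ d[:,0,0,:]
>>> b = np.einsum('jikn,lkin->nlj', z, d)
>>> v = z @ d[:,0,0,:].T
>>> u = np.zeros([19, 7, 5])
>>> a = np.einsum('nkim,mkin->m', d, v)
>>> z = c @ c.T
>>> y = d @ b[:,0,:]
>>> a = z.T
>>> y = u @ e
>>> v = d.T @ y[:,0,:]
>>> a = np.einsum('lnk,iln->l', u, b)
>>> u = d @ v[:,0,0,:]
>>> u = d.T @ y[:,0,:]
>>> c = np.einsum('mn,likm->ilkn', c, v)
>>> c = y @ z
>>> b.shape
(7, 19, 7)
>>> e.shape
(5, 29)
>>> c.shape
(19, 7, 29)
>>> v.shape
(7, 23, 23, 29)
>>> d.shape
(19, 23, 23, 7)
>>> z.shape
(29, 29)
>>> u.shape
(7, 23, 23, 29)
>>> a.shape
(19,)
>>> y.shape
(19, 7, 29)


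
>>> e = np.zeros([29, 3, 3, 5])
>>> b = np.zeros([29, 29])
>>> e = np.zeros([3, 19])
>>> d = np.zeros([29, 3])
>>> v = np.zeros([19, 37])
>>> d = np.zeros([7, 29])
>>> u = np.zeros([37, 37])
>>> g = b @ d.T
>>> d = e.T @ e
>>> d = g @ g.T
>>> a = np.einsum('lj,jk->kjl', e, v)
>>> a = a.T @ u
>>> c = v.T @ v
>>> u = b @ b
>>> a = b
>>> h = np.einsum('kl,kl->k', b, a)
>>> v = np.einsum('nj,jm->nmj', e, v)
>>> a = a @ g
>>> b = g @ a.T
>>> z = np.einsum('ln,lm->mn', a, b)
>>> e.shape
(3, 19)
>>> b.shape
(29, 29)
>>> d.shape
(29, 29)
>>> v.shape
(3, 37, 19)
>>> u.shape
(29, 29)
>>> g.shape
(29, 7)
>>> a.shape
(29, 7)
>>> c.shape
(37, 37)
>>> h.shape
(29,)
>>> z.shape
(29, 7)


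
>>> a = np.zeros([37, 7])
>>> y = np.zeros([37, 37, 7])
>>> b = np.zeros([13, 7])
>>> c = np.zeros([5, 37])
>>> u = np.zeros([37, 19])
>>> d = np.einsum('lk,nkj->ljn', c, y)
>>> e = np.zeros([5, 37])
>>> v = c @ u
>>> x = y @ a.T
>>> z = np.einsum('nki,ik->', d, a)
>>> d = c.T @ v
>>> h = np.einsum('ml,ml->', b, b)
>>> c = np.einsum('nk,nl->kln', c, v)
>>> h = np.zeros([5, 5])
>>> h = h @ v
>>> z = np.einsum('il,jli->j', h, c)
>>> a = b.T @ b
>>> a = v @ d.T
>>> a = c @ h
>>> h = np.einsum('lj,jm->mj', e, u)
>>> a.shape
(37, 19, 19)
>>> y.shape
(37, 37, 7)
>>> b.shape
(13, 7)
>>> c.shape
(37, 19, 5)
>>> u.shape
(37, 19)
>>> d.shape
(37, 19)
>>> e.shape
(5, 37)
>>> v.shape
(5, 19)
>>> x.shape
(37, 37, 37)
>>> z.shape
(37,)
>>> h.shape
(19, 37)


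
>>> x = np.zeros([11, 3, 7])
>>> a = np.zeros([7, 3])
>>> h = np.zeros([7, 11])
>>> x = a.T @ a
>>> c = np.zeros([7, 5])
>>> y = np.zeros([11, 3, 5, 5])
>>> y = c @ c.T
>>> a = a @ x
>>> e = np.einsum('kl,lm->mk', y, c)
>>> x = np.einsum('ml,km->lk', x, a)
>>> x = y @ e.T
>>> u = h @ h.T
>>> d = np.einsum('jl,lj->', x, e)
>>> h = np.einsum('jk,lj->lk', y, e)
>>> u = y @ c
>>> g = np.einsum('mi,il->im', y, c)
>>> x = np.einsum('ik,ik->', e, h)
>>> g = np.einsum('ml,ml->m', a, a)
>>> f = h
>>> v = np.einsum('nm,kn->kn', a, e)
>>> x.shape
()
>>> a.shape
(7, 3)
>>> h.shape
(5, 7)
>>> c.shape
(7, 5)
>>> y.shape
(7, 7)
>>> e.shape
(5, 7)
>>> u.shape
(7, 5)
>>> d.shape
()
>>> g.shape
(7,)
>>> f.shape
(5, 7)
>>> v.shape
(5, 7)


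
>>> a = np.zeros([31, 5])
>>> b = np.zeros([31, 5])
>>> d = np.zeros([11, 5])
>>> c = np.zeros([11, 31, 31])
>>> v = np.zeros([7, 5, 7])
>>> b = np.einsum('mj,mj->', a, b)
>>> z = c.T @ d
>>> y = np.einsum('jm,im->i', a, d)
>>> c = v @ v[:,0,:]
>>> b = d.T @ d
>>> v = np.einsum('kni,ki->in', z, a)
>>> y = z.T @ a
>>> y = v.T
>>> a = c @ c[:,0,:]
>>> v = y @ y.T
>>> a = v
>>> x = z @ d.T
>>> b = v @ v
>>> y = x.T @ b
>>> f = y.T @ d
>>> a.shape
(31, 31)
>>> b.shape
(31, 31)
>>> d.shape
(11, 5)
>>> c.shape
(7, 5, 7)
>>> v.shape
(31, 31)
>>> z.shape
(31, 31, 5)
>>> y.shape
(11, 31, 31)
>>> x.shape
(31, 31, 11)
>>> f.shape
(31, 31, 5)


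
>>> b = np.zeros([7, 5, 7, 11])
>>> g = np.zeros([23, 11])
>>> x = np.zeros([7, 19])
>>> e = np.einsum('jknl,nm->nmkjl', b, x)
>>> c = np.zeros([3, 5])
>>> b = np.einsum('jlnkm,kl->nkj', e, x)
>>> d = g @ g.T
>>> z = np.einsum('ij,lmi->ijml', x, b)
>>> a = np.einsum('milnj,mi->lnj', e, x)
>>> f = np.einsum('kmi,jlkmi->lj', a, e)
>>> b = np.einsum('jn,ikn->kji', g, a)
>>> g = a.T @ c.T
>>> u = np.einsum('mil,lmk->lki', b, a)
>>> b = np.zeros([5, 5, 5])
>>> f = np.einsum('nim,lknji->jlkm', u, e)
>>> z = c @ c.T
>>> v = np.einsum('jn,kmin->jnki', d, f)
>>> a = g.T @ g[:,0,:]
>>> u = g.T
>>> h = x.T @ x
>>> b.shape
(5, 5, 5)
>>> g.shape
(11, 7, 3)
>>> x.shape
(7, 19)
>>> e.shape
(7, 19, 5, 7, 11)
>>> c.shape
(3, 5)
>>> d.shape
(23, 23)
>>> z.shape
(3, 3)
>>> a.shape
(3, 7, 3)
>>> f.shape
(7, 7, 19, 23)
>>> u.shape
(3, 7, 11)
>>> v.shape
(23, 23, 7, 19)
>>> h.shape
(19, 19)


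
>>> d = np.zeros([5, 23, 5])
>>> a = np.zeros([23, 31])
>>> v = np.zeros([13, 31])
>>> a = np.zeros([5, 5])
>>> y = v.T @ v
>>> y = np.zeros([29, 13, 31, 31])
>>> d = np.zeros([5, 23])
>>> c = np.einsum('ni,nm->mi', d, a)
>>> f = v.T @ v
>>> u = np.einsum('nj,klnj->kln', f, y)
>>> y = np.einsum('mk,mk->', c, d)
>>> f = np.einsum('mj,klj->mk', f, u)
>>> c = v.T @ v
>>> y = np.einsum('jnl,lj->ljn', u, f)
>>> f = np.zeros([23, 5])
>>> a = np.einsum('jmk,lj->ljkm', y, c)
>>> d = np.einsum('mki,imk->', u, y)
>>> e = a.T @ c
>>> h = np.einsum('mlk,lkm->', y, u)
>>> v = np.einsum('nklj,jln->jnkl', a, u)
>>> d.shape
()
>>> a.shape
(31, 31, 13, 29)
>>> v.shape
(29, 31, 31, 13)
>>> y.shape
(31, 29, 13)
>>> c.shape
(31, 31)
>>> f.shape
(23, 5)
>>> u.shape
(29, 13, 31)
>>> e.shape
(29, 13, 31, 31)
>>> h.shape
()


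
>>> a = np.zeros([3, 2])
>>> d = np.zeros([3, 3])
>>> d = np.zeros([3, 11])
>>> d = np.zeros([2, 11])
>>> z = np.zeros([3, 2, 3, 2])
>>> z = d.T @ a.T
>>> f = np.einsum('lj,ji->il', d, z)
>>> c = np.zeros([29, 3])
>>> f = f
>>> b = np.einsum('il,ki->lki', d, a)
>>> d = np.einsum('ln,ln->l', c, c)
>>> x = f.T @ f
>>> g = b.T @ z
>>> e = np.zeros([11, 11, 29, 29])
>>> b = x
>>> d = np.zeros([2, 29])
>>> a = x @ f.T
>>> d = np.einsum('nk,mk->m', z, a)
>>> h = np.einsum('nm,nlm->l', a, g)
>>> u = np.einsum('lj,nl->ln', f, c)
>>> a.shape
(2, 3)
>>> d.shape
(2,)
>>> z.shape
(11, 3)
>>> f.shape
(3, 2)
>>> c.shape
(29, 3)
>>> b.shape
(2, 2)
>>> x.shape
(2, 2)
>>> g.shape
(2, 3, 3)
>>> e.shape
(11, 11, 29, 29)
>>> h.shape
(3,)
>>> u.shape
(3, 29)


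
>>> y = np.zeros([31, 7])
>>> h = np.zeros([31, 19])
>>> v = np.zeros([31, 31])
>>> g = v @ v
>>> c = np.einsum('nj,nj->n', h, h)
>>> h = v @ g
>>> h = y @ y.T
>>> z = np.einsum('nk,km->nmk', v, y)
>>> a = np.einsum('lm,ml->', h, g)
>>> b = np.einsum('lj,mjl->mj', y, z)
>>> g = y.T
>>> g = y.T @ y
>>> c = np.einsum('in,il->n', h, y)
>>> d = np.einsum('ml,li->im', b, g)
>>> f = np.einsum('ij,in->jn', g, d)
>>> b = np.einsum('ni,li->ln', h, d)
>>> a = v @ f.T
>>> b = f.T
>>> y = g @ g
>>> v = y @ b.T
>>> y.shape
(7, 7)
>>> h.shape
(31, 31)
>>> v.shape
(7, 31)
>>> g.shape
(7, 7)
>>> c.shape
(31,)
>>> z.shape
(31, 7, 31)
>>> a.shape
(31, 7)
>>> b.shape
(31, 7)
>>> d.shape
(7, 31)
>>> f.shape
(7, 31)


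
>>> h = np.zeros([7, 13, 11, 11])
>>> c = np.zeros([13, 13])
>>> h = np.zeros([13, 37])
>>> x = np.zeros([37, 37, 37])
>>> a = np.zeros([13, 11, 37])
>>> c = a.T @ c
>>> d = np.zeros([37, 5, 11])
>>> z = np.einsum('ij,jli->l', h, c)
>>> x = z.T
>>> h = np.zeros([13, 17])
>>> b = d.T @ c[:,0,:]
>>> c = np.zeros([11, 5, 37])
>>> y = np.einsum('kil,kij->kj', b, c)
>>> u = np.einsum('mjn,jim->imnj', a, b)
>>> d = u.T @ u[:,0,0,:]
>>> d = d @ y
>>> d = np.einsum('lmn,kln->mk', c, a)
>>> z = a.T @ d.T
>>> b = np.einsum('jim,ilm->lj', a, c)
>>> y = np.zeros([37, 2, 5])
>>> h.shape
(13, 17)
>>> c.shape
(11, 5, 37)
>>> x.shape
(11,)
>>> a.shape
(13, 11, 37)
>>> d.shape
(5, 13)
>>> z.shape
(37, 11, 5)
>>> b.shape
(5, 13)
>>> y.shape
(37, 2, 5)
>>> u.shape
(5, 13, 37, 11)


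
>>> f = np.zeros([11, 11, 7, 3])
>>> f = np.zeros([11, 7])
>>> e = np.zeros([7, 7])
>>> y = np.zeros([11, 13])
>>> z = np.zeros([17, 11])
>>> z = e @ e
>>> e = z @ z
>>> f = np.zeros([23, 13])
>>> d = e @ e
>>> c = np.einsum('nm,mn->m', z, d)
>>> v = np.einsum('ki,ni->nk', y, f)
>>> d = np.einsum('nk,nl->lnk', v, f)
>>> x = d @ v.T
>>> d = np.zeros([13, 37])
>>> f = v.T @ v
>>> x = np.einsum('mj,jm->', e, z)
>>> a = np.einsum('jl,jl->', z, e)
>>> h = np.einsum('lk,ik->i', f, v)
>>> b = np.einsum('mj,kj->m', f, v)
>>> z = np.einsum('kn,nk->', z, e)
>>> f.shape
(11, 11)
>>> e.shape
(7, 7)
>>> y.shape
(11, 13)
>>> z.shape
()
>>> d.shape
(13, 37)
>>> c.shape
(7,)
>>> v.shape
(23, 11)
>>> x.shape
()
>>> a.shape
()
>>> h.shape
(23,)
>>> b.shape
(11,)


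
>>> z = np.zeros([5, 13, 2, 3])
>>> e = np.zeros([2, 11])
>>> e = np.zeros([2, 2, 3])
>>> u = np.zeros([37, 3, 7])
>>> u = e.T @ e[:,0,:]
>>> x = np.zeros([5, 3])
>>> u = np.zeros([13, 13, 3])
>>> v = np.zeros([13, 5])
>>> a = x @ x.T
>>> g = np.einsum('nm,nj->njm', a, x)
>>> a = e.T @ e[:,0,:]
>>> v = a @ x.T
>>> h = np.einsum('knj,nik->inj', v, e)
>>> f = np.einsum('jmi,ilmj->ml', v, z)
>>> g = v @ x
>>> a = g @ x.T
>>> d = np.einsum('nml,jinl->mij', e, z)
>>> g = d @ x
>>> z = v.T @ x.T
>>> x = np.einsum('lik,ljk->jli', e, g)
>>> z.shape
(5, 2, 5)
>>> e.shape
(2, 2, 3)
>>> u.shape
(13, 13, 3)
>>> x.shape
(13, 2, 2)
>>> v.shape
(3, 2, 5)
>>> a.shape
(3, 2, 5)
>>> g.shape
(2, 13, 3)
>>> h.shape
(2, 2, 5)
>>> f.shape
(2, 13)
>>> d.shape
(2, 13, 5)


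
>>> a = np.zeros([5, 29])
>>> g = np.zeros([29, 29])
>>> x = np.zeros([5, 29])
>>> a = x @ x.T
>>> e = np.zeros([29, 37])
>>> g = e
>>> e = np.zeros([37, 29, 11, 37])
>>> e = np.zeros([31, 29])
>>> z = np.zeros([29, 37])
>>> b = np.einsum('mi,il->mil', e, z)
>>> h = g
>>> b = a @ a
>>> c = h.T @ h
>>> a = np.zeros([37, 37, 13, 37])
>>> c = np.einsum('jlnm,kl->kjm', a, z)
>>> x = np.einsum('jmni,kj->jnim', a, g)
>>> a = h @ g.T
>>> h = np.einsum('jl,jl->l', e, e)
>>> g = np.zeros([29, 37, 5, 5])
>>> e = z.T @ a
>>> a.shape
(29, 29)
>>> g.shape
(29, 37, 5, 5)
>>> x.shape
(37, 13, 37, 37)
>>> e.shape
(37, 29)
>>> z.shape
(29, 37)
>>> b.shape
(5, 5)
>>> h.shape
(29,)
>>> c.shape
(29, 37, 37)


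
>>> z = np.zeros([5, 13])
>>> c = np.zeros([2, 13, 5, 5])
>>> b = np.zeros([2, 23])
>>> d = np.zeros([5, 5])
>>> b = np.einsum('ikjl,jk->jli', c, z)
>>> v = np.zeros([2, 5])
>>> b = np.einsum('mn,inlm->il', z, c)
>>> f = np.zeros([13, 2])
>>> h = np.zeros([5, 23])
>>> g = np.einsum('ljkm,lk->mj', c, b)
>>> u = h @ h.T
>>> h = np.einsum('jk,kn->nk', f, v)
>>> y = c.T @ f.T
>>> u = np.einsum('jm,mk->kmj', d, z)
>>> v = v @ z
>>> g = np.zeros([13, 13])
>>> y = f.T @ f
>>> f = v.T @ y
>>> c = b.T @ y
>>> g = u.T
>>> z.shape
(5, 13)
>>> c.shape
(5, 2)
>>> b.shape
(2, 5)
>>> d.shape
(5, 5)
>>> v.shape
(2, 13)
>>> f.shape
(13, 2)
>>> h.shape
(5, 2)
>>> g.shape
(5, 5, 13)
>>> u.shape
(13, 5, 5)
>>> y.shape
(2, 2)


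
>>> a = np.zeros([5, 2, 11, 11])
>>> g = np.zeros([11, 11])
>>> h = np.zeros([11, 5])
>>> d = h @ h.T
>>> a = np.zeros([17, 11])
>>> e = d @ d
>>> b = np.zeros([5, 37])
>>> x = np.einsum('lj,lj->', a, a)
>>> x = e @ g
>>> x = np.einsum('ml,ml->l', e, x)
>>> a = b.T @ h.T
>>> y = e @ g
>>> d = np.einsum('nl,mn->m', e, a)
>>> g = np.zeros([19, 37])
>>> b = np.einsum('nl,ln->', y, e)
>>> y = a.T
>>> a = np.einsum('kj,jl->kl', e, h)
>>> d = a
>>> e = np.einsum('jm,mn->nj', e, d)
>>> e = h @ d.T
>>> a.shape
(11, 5)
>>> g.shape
(19, 37)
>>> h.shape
(11, 5)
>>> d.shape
(11, 5)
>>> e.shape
(11, 11)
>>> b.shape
()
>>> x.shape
(11,)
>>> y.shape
(11, 37)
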